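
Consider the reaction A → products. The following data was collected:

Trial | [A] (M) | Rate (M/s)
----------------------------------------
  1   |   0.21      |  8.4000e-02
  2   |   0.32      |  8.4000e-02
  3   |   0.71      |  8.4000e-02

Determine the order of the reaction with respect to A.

zeroth order (0)

Step 1: Compare trials - when concentration changes, rate stays constant.
Step 2: rate₂/rate₁ = 8.4000e-02/8.4000e-02 = 1
Step 3: [A]₂/[A]₁ = 0.32/0.21 = 1.524
Step 4: Since rate ratio ≈ (conc ratio)^0, the reaction is zeroth order.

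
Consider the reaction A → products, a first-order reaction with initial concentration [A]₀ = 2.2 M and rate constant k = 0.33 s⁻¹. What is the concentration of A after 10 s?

0.08114 M

Step 1: For a first-order reaction: [A] = [A]₀ × e^(-kt)
Step 2: [A] = 2.2 × e^(-0.33 × 10)
Step 3: [A] = 2.2 × e^(-3.3)
Step 4: [A] = 2.2 × 0.0368832 = 0.08114 M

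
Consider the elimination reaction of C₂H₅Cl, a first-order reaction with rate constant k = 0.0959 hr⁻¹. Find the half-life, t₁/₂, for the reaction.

7.228 hr

Step 1: For a first-order reaction, t₁/₂ = ln(2)/k
Step 2: t₁/₂ = ln(2)/0.0959
Step 3: t₁/₂ = 0.6931/0.0959 = 7.228 hr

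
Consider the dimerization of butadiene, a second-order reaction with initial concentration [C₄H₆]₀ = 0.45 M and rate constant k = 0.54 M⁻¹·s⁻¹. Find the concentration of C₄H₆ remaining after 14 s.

0.1022 M

Step 1: For a second-order reaction: 1/[C₄H₆] = 1/[C₄H₆]₀ + kt
Step 2: 1/[C₄H₆] = 1/0.45 + 0.54 × 14
Step 3: 1/[C₄H₆] = 2.222 + 7.56 = 9.782
Step 4: [C₄H₆] = 1/9.782 = 0.1022 M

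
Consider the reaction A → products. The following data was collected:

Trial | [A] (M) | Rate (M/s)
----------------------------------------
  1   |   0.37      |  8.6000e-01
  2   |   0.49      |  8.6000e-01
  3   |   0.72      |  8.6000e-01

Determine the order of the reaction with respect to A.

zeroth order (0)

Step 1: Compare trials - when concentration changes, rate stays constant.
Step 2: rate₂/rate₁ = 8.6000e-01/8.6000e-01 = 1
Step 3: [A]₂/[A]₁ = 0.49/0.37 = 1.324
Step 4: Since rate ratio ≈ (conc ratio)^0, the reaction is zeroth order.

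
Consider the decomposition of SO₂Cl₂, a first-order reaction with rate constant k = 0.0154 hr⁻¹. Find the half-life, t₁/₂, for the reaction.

45.01 hr

Step 1: For a first-order reaction, t₁/₂ = ln(2)/k
Step 2: t₁/₂ = ln(2)/0.0154
Step 3: t₁/₂ = 0.6931/0.0154 = 45.01 hr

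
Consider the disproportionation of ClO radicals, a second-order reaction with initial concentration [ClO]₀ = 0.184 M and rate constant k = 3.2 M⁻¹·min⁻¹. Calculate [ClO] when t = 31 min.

0.009557 M

Step 1: For a second-order reaction: 1/[ClO] = 1/[ClO]₀ + kt
Step 2: 1/[ClO] = 1/0.184 + 3.2 × 31
Step 3: 1/[ClO] = 5.435 + 99.2 = 104.6
Step 4: [ClO] = 1/104.6 = 0.009557 M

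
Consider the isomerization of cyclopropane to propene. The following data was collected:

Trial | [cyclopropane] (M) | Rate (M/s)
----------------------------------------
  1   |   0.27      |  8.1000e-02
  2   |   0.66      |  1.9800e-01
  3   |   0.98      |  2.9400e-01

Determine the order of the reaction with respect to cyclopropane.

first order (1)

Step 1: Compare trials to find order n where rate₂/rate₁ = ([cyclopropane]₂/[cyclopropane]₁)^n
Step 2: rate₂/rate₁ = 1.9800e-01/8.1000e-02 = 2.444
Step 3: [cyclopropane]₂/[cyclopropane]₁ = 0.66/0.27 = 2.444
Step 4: n = ln(2.444)/ln(2.444) = 1.00 ≈ 1
Step 5: The reaction is first order in cyclopropane.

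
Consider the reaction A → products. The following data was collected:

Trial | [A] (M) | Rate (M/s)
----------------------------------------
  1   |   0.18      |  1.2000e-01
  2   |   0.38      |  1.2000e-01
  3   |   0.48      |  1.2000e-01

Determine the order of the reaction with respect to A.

zeroth order (0)

Step 1: Compare trials - when concentration changes, rate stays constant.
Step 2: rate₂/rate₁ = 1.2000e-01/1.2000e-01 = 1
Step 3: [A]₂/[A]₁ = 0.38/0.18 = 2.111
Step 4: Since rate ratio ≈ (conc ratio)^0, the reaction is zeroth order.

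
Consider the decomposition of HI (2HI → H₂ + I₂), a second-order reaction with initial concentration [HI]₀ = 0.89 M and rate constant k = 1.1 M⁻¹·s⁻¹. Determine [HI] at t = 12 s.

0.06981 M

Step 1: For a second-order reaction: 1/[HI] = 1/[HI]₀ + kt
Step 2: 1/[HI] = 1/0.89 + 1.1 × 12
Step 3: 1/[HI] = 1.124 + 13.2 = 14.32
Step 4: [HI] = 1/14.32 = 0.06981 M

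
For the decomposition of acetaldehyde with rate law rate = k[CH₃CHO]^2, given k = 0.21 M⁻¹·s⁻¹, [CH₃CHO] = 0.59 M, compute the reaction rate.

0.0731 M/s

Step 1: Identify the rate law: rate = k[CH₃CHO]^2
Step 2: Substitute values: rate = 0.21 × (0.59)^2
Step 3: Calculate: rate = 0.21 × 0.3481 = 0.073101 M/s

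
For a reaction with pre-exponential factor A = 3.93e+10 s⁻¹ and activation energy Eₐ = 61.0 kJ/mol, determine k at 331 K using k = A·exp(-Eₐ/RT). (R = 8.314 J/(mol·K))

9.28e+00 s⁻¹

Step 1: Use the Arrhenius equation: k = A × exp(-Eₐ/RT)
Step 2: Convert Eₐ to J/mol: 61.0 kJ/mol = 61000 J/mol
Step 3: Calculate the exponent: -Eₐ/(RT) = -61000/(8.314 × 331) = -22.16623
Step 4: k = 3.93e+10 × exp(-22.16623)
Step 5: k = 3.93e+10 × 2.36227e-10 = 9.2837e+00 s⁻¹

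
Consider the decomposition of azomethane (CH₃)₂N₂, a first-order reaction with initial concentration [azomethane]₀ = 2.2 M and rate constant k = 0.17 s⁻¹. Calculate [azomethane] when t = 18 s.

0.1032 M

Step 1: For a first-order reaction: [azomethane] = [azomethane]₀ × e^(-kt)
Step 2: [azomethane] = 2.2 × e^(-0.17 × 18)
Step 3: [azomethane] = 2.2 × e^(-3.06)
Step 4: [azomethane] = 2.2 × 0.0468877 = 0.1032 M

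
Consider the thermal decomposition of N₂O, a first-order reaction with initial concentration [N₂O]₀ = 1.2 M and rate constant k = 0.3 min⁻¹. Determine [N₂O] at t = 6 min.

0.1984 M

Step 1: For a first-order reaction: [N₂O] = [N₂O]₀ × e^(-kt)
Step 2: [N₂O] = 1.2 × e^(-0.3 × 6)
Step 3: [N₂O] = 1.2 × e^(-1.8)
Step 4: [N₂O] = 1.2 × 0.165299 = 0.1984 M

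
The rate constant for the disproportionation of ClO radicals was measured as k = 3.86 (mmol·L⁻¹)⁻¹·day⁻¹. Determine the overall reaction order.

second order (2)

Step 1: The units of k for an nth-order reaction are (concentration)^(1-n)·(time)⁻¹.
Step 2: Here k has units (mmol·L⁻¹)⁻¹·day⁻¹, so the concentration exponent is -1.
Step 3: 1 - n = -1 ⇒ n = 2. The reaction is second order.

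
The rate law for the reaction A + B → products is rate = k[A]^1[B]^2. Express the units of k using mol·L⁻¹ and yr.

(mol·L⁻¹)⁻²·yr⁻¹

Step 1: Overall order = 1 + 2 = 3.
Step 2: rate has units mol·L⁻¹·yr⁻¹; [A]^1[B]^2 has units (mol·L⁻¹)^3.
Step 3: k = rate/([A]^1[B]^2), so units of k = (mol·L⁻¹)^(1-3)·yr⁻¹ = (mol·L⁻¹)⁻²·yr⁻¹.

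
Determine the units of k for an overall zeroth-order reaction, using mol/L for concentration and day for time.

mol/L·day⁻¹

Step 1: For overall order n, rate = k × (concentration)^n.
Step 2: Rate has units mol/L·day⁻¹; concentration term has units (mol/L)^0.
Step 3: k = rate / (concentration)^n, so units of k = (mol/L)^(1-0)·day⁻¹ = mol/L·day⁻¹.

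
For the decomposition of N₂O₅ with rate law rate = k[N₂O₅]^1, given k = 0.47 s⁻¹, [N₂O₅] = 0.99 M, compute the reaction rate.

0.4653 M/s

Step 1: Identify the rate law: rate = k[N₂O₅]^1
Step 2: Substitute values: rate = 0.47 × (0.99)^1
Step 3: Calculate: rate = 0.47 × 0.99 = 0.4653 M/s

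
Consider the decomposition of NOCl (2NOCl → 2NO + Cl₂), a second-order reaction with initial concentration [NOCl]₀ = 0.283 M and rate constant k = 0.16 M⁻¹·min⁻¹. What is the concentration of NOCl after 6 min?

0.2225 M

Step 1: For a second-order reaction: 1/[NOCl] = 1/[NOCl]₀ + kt
Step 2: 1/[NOCl] = 1/0.283 + 0.16 × 6
Step 3: 1/[NOCl] = 3.534 + 0.96 = 4.494
Step 4: [NOCl] = 1/4.494 = 0.2225 M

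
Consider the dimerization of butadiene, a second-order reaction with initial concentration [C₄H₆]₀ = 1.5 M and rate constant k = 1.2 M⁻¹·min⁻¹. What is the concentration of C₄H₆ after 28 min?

0.02918 M

Step 1: For a second-order reaction: 1/[C₄H₆] = 1/[C₄H₆]₀ + kt
Step 2: 1/[C₄H₆] = 1/1.5 + 1.2 × 28
Step 3: 1/[C₄H₆] = 0.6667 + 33.6 = 34.27
Step 4: [C₄H₆] = 1/34.27 = 0.02918 M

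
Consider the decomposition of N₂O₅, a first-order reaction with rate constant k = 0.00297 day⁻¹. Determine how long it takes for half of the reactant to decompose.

233.4 day

Step 1: For a first-order reaction, t₁/₂ = ln(2)/k
Step 2: t₁/₂ = ln(2)/0.00297
Step 3: t₁/₂ = 0.6931/0.00297 = 233.4 day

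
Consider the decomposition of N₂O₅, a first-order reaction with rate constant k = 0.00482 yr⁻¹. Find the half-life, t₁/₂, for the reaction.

143.8 yr

Step 1: For a first-order reaction, t₁/₂ = ln(2)/k
Step 2: t₁/₂ = ln(2)/0.00482
Step 3: t₁/₂ = 0.6931/0.00482 = 143.8 yr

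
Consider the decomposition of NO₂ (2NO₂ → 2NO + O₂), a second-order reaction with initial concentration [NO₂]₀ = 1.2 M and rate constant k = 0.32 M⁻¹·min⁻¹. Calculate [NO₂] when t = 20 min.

0.1382 M

Step 1: For a second-order reaction: 1/[NO₂] = 1/[NO₂]₀ + kt
Step 2: 1/[NO₂] = 1/1.2 + 0.32 × 20
Step 3: 1/[NO₂] = 0.8333 + 6.4 = 7.233
Step 4: [NO₂] = 1/7.233 = 0.1382 M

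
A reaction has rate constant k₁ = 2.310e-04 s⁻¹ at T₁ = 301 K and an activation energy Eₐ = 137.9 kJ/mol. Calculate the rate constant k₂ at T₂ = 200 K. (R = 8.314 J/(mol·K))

1.897e-16 s⁻¹

Step 1: Use the two-temperature Arrhenius form: ln(k₂/k₁) = -Eₐ/R × (1/T₂ - 1/T₁)
Step 2: Convert Eₐ to J/mol: 137.9 kJ/mol = 137900 J/mol
Step 3: 1/T₂ - 1/T₁ = 1/200 - 1/301 = 1.677741e-03 K⁻¹
Step 4: ln(k₂/k₁) = -137900/8.314 × 1.677741e-03 = -27.82782
Step 5: k₂ = k₁ × exp(-27.82782) = 2.310e-04 × 8.21356e-13 = 1.897e-16 s⁻¹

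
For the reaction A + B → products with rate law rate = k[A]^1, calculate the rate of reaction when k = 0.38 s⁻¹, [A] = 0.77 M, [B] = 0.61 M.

0.2926 M/s

Step 1: The rate law is rate = k[A]^1
Step 2: Note that the rate does not depend on [B] (zero order in B).
Step 3: rate = 0.38 × (0.77)^1 = 0.2926 M/s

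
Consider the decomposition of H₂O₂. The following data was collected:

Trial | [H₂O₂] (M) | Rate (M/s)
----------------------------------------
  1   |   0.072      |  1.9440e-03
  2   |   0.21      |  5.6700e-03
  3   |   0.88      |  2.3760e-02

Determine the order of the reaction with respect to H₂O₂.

first order (1)

Step 1: Compare trials to find order n where rate₂/rate₁ = ([H₂O₂]₂/[H₂O₂]₁)^n
Step 2: rate₂/rate₁ = 5.6700e-03/1.9440e-03 = 2.917
Step 3: [H₂O₂]₂/[H₂O₂]₁ = 0.21/0.072 = 2.917
Step 4: n = ln(2.917)/ln(2.917) = 1.00 ≈ 1
Step 5: The reaction is first order in H₂O₂.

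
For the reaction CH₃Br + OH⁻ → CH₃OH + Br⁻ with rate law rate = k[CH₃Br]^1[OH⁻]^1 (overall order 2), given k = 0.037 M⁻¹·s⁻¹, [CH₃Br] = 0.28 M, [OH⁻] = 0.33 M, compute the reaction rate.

0.003419 M/s

Step 1: The rate law is rate = k[CH₃Br]^1[OH⁻]^1, overall order = 1+1 = 2
Step 2: Substitute values: rate = 0.037 × (0.28)^1 × (0.33)^1
Step 3: rate = 0.037 × 0.28 × 0.33 = 0.0034188 M/s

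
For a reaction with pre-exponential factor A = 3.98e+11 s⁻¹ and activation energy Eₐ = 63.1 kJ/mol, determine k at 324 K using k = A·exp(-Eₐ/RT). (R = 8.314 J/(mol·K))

2.67e+01 s⁻¹

Step 1: Use the Arrhenius equation: k = A × exp(-Eₐ/RT)
Step 2: Convert Eₐ to J/mol: 63.1 kJ/mol = 63100 J/mol
Step 3: Calculate the exponent: -Eₐ/(RT) = -63100/(8.314 × 324) = -23.42472
Step 4: k = 3.98e+11 × exp(-23.42472)
Step 5: k = 3.98e+11 × 6.71079e-11 = 2.6709e+01 s⁻¹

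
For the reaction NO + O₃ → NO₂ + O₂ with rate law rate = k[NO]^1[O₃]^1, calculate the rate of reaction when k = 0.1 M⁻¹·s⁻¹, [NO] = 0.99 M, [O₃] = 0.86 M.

0.08514 M/s

Step 1: The rate law is rate = k[NO]^1[O₃]^1
Step 2: Substitute: rate = 0.1 × (0.99)^1 × (0.86)^1
Step 3: rate = 0.1 × 0.99 × 0.86 = 0.08514 M/s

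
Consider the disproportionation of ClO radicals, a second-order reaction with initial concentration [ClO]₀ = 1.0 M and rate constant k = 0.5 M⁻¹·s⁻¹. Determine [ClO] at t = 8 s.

0.2 M

Step 1: For a second-order reaction: 1/[ClO] = 1/[ClO]₀ + kt
Step 2: 1/[ClO] = 1/1.0 + 0.5 × 8
Step 3: 1/[ClO] = 1 + 4 = 5
Step 4: [ClO] = 1/5 = 0.2 M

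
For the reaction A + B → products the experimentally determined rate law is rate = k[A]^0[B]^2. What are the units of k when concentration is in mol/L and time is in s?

(mol/L)⁻¹·s⁻¹

Step 1: Overall order = 0 + 2 = 2.
Step 2: rate has units mol/L·s⁻¹; [A]^0[B]^2 has units (mol/L)^2.
Step 3: k = rate/([A]^0[B]^2), so units of k = (mol/L)^(1-2)·s⁻¹ = (mol/L)⁻¹·s⁻¹.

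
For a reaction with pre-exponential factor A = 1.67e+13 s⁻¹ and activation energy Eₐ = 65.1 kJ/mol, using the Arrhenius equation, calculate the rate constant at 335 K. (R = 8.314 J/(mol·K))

1.18e+03 s⁻¹

Step 1: Use the Arrhenius equation: k = A × exp(-Eₐ/RT)
Step 2: Convert Eₐ to J/mol: 65.1 kJ/mol = 65100 J/mol
Step 3: Calculate the exponent: -Eₐ/(RT) = -65100/(8.314 × 335) = -23.37363
Step 4: k = 1.67e+13 × exp(-23.37363)
Step 5: k = 1.67e+13 × 7.06255e-11 = 1.1794e+03 s⁻¹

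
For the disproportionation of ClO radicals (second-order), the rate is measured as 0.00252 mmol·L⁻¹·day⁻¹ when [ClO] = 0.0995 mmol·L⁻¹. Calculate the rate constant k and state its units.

0.2545 (mmol·L⁻¹)⁻¹·day⁻¹

Step 1: rate = k[ClO]^2, so k = rate / [ClO]^2.
Step 2: k = 0.00252 / (0.0995)^2 = 0.00252 / 0.0099.
Step 3: k = 0.2545 (mmol·L⁻¹)⁻¹·day⁻¹.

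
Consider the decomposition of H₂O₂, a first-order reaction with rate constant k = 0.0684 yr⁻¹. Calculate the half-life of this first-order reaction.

10.13 yr

Step 1: For a first-order reaction, t₁/₂ = ln(2)/k
Step 2: t₁/₂ = ln(2)/0.0684
Step 3: t₁/₂ = 0.6931/0.0684 = 10.13 yr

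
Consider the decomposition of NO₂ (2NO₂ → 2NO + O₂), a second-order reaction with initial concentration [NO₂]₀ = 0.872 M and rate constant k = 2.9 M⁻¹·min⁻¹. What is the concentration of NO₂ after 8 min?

0.04107 M

Step 1: For a second-order reaction: 1/[NO₂] = 1/[NO₂]₀ + kt
Step 2: 1/[NO₂] = 1/0.872 + 2.9 × 8
Step 3: 1/[NO₂] = 1.147 + 23.2 = 24.35
Step 4: [NO₂] = 1/24.35 = 0.04107 M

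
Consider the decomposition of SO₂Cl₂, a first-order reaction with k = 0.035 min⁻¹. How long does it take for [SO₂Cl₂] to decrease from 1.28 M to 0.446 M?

30.12 min

Step 1: For first-order: t = ln([SO₂Cl₂]₀/[SO₂Cl₂])/k
Step 2: t = ln(1.28/0.446)/0.035
Step 3: t = ln(2.87)/0.035
Step 4: t = 1.054/0.035 = 30.12 min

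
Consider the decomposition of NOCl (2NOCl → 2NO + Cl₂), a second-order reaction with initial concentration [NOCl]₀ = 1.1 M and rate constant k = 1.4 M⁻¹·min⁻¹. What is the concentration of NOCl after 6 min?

0.1074 M

Step 1: For a second-order reaction: 1/[NOCl] = 1/[NOCl]₀ + kt
Step 2: 1/[NOCl] = 1/1.1 + 1.4 × 6
Step 3: 1/[NOCl] = 0.9091 + 8.4 = 9.309
Step 4: [NOCl] = 1/9.309 = 0.1074 M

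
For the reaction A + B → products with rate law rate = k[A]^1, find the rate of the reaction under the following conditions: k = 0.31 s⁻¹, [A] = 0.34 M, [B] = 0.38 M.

0.1054 M/s

Step 1: The rate law is rate = k[A]^1
Step 2: Note that the rate does not depend on [B] (zero order in B).
Step 3: rate = 0.31 × (0.34)^1 = 0.1054 M/s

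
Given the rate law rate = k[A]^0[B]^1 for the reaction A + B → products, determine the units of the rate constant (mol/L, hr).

hr⁻¹

Step 1: Overall order = 0 + 1 = 1.
Step 2: rate has units mol/L·hr⁻¹; [A]^0[B]^1 has units (mol/L)^1.
Step 3: k = rate/([A]^0[B]^1), so units of k = (mol/L)^(1-1)·hr⁻¹ = hr⁻¹.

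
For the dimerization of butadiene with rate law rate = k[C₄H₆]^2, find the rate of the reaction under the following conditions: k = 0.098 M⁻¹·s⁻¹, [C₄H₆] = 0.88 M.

0.07589 M/s

Step 1: Identify the rate law: rate = k[C₄H₆]^2
Step 2: Substitute values: rate = 0.098 × (0.88)^2
Step 3: Calculate: rate = 0.098 × 0.7744 = 0.0758912 M/s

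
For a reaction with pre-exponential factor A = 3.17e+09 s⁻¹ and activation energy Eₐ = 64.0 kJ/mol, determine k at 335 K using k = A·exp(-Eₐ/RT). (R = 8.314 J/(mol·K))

3.32e-01 s⁻¹

Step 1: Use the Arrhenius equation: k = A × exp(-Eₐ/RT)
Step 2: Convert Eₐ to J/mol: 64.0 kJ/mol = 64000 J/mol
Step 3: Calculate the exponent: -Eₐ/(RT) = -64000/(8.314 × 335) = -22.97868
Step 4: k = 3.17e+09 × exp(-22.97868)
Step 5: k = 3.17e+09 × 1.04830e-10 = 3.3231e-01 s⁻¹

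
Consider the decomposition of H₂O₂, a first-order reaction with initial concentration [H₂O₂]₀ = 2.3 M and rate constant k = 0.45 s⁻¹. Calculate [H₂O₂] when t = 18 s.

0.0006981 M

Step 1: For a first-order reaction: [H₂O₂] = [H₂O₂]₀ × e^(-kt)
Step 2: [H₂O₂] = 2.3 × e^(-0.45 × 18)
Step 3: [H₂O₂] = 2.3 × e^(-8.1)
Step 4: [H₂O₂] = 2.3 × 0.000303539 = 0.0006981 M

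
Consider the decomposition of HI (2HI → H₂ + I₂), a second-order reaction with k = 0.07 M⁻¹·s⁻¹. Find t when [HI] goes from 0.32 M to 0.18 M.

34.72 s

Step 1: For second-order: t = (1/[HI] - 1/[HI]₀)/k
Step 2: t = (1/0.18 - 1/0.32)/0.07
Step 3: t = (5.556 - 3.125)/0.07
Step 4: t = 2.431/0.07 = 34.72 s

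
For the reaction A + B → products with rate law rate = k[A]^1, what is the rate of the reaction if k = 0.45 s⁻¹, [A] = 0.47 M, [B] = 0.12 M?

0.2115 M/s

Step 1: The rate law is rate = k[A]^1
Step 2: Note that the rate does not depend on [B] (zero order in B).
Step 3: rate = 0.45 × (0.47)^1 = 0.2115 M/s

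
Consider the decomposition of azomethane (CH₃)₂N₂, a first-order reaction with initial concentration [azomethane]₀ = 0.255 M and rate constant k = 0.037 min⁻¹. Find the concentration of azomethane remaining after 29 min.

0.08721 M

Step 1: For a first-order reaction: [azomethane] = [azomethane]₀ × e^(-kt)
Step 2: [azomethane] = 0.255 × e^(-0.037 × 29)
Step 3: [azomethane] = 0.255 × e^(-1.073)
Step 4: [azomethane] = 0.255 × 0.341981 = 0.08721 M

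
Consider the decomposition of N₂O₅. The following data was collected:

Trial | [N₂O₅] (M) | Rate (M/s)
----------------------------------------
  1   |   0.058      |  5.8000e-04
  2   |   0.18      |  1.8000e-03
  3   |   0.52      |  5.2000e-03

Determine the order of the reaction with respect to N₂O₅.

first order (1)

Step 1: Compare trials to find order n where rate₂/rate₁ = ([N₂O₅]₂/[N₂O₅]₁)^n
Step 2: rate₂/rate₁ = 1.8000e-03/5.8000e-04 = 3.103
Step 3: [N₂O₅]₂/[N₂O₅]₁ = 0.18/0.058 = 3.103
Step 4: n = ln(3.103)/ln(3.103) = 1.00 ≈ 1
Step 5: The reaction is first order in N₂O₅.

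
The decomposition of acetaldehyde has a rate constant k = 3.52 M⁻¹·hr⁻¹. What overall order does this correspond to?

second order (2)

Step 1: The units of k for an nth-order reaction are (concentration)^(1-n)·(time)⁻¹.
Step 2: Here k has units M⁻¹·hr⁻¹, so the concentration exponent is -1.
Step 3: 1 - n = -1 ⇒ n = 2. The reaction is second order.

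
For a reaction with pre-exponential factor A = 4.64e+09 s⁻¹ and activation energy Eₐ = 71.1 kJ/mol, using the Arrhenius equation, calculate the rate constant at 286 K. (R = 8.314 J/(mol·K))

4.79e-04 s⁻¹

Step 1: Use the Arrhenius equation: k = A × exp(-Eₐ/RT)
Step 2: Convert Eₐ to J/mol: 71.1 kJ/mol = 71100 J/mol
Step 3: Calculate the exponent: -Eₐ/(RT) = -71100/(8.314 × 286) = -29.90154
Step 4: k = 4.64e+09 × exp(-29.90154)
Step 5: k = 4.64e+09 × 1.03259e-13 = 4.7912e-04 s⁻¹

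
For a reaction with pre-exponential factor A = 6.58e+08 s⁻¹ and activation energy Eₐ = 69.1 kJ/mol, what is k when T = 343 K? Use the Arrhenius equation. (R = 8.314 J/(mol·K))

1.97e-02 s⁻¹

Step 1: Use the Arrhenius equation: k = A × exp(-Eₐ/RT)
Step 2: Convert Eₐ to J/mol: 69.1 kJ/mol = 69100 J/mol
Step 3: Calculate the exponent: -Eₐ/(RT) = -69100/(8.314 × 343) = -24.23114
Step 4: k = 6.58e+08 × exp(-24.23114)
Step 5: k = 6.58e+08 × 2.99605e-11 = 1.9714e-02 s⁻¹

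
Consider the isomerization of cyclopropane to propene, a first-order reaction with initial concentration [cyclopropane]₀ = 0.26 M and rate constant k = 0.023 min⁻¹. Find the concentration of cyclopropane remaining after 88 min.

0.03435 M

Step 1: For a first-order reaction: [cyclopropane] = [cyclopropane]₀ × e^(-kt)
Step 2: [cyclopropane] = 0.26 × e^(-0.023 × 88)
Step 3: [cyclopropane] = 0.26 × e^(-2.024)
Step 4: [cyclopropane] = 0.26 × 0.132126 = 0.03435 M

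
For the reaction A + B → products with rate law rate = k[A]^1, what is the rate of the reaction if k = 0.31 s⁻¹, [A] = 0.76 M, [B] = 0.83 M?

0.2356 M/s

Step 1: The rate law is rate = k[A]^1
Step 2: Note that the rate does not depend on [B] (zero order in B).
Step 3: rate = 0.31 × (0.76)^1 = 0.2356 M/s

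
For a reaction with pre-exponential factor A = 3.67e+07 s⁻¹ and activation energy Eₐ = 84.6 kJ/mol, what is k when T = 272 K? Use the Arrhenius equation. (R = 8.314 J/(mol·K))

2.08e-09 s⁻¹

Step 1: Use the Arrhenius equation: k = A × exp(-Eₐ/RT)
Step 2: Convert Eₐ to J/mol: 84.6 kJ/mol = 84600 J/mol
Step 3: Calculate the exponent: -Eₐ/(RT) = -84600/(8.314 × 272) = -37.41032
Step 4: k = 3.67e+07 × exp(-37.41032)
Step 5: k = 3.67e+07 × 5.66115e-17 = 2.0776e-09 s⁻¹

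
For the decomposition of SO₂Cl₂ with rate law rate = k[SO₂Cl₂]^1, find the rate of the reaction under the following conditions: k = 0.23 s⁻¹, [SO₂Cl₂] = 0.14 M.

0.0322 M/s

Step 1: Identify the rate law: rate = k[SO₂Cl₂]^1
Step 2: Substitute values: rate = 0.23 × (0.14)^1
Step 3: Calculate: rate = 0.23 × 0.14 = 0.0322 M/s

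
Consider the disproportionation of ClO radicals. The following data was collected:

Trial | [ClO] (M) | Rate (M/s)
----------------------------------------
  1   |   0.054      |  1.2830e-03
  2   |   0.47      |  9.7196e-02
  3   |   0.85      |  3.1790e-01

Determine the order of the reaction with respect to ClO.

second order (2)

Step 1: Compare trials to find order n where rate₂/rate₁ = ([ClO]₂/[ClO]₁)^n
Step 2: rate₂/rate₁ = 9.7196e-02/1.2830e-03 = 75.75
Step 3: [ClO]₂/[ClO]₁ = 0.47/0.054 = 8.704
Step 4: n = ln(75.75)/ln(8.704) = 2.00 ≈ 2
Step 5: The reaction is second order in ClO.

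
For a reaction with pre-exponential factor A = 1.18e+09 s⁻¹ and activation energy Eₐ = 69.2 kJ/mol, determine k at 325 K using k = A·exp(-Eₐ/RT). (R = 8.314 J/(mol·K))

8.90e-03 s⁻¹

Step 1: Use the Arrhenius equation: k = A × exp(-Eₐ/RT)
Step 2: Convert Eₐ to J/mol: 69.2 kJ/mol = 69200 J/mol
Step 3: Calculate the exponent: -Eₐ/(RT) = -69200/(8.314 × 325) = -25.61018
Step 4: k = 1.18e+09 × exp(-25.61018)
Step 5: k = 1.18e+09 × 7.54467e-12 = 8.9027e-03 s⁻¹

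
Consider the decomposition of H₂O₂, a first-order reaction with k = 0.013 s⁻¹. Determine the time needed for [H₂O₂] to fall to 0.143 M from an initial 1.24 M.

166.2 s

Step 1: For first-order: t = ln([H₂O₂]₀/[H₂O₂])/k
Step 2: t = ln(1.24/0.143)/0.013
Step 3: t = ln(8.671)/0.013
Step 4: t = 2.16/0.013 = 166.2 s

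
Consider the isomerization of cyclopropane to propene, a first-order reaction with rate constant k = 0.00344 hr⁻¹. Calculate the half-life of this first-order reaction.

201.5 hr

Step 1: For a first-order reaction, t₁/₂ = ln(2)/k
Step 2: t₁/₂ = ln(2)/0.00344
Step 3: t₁/₂ = 0.6931/0.00344 = 201.5 hr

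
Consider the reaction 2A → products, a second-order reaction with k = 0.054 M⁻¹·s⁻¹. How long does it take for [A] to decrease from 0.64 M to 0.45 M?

12.22 s

Step 1: For second-order: t = (1/[A] - 1/[A]₀)/k
Step 2: t = (1/0.45 - 1/0.64)/0.054
Step 3: t = (2.222 - 1.562)/0.054
Step 4: t = 0.6597/0.054 = 12.22 s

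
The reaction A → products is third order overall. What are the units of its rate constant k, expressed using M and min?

M⁻²·min⁻¹

Step 1: For overall order n, rate = k × (concentration)^n.
Step 2: Rate has units M·min⁻¹; concentration term has units M^3.
Step 3: k = rate / (concentration)^n, so units of k = M^(1-3)·min⁻¹ = M⁻²·min⁻¹.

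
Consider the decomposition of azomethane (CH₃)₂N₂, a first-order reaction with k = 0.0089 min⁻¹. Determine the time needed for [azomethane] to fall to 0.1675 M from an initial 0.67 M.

155.8 min

Step 1: For first-order: t = ln([azomethane]₀/[azomethane])/k
Step 2: t = ln(0.67/0.1675)/0.0089
Step 3: t = ln(4)/0.0089
Step 4: t = 1.386/0.0089 = 155.8 min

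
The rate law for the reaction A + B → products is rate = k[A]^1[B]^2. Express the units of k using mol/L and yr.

(mol/L)⁻²·yr⁻¹

Step 1: Overall order = 1 + 2 = 3.
Step 2: rate has units mol/L·yr⁻¹; [A]^1[B]^2 has units (mol/L)^3.
Step 3: k = rate/([A]^1[B]^2), so units of k = (mol/L)^(1-3)·yr⁻¹ = (mol/L)⁻²·yr⁻¹.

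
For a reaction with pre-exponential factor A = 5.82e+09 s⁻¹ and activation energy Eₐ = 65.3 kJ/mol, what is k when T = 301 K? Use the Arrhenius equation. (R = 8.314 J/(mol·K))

2.71e-02 s⁻¹

Step 1: Use the Arrhenius equation: k = A × exp(-Eₐ/RT)
Step 2: Convert Eₐ to J/mol: 65.3 kJ/mol = 65300 J/mol
Step 3: Calculate the exponent: -Eₐ/(RT) = -65300/(8.314 × 301) = -26.09376
Step 4: k = 5.82e+09 × exp(-26.09376)
Step 5: k = 5.82e+09 × 4.65183e-12 = 2.7074e-02 s⁻¹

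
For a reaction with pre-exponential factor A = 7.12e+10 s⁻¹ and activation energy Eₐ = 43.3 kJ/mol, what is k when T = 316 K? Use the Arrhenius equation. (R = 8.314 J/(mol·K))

4.95e+03 s⁻¹

Step 1: Use the Arrhenius equation: k = A × exp(-Eₐ/RT)
Step 2: Convert Eₐ to J/mol: 43.3 kJ/mol = 43300 J/mol
Step 3: Calculate the exponent: -Eₐ/(RT) = -43300/(8.314 × 316) = -16.48127
Step 4: k = 7.12e+10 × exp(-16.48127)
Step 5: k = 7.12e+10 × 6.95465e-08 = 4.9517e+03 s⁻¹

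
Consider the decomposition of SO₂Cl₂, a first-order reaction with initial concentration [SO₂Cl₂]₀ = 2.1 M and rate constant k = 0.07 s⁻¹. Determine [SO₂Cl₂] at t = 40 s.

0.1277 M

Step 1: For a first-order reaction: [SO₂Cl₂] = [SO₂Cl₂]₀ × e^(-kt)
Step 2: [SO₂Cl₂] = 2.1 × e^(-0.07 × 40)
Step 3: [SO₂Cl₂] = 2.1 × e^(-2.8)
Step 4: [SO₂Cl₂] = 2.1 × 0.0608101 = 0.1277 M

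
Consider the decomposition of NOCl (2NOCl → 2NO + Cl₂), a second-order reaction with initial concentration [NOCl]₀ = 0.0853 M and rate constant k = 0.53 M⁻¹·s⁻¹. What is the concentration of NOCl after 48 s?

0.02691 M

Step 1: For a second-order reaction: 1/[NOCl] = 1/[NOCl]₀ + kt
Step 2: 1/[NOCl] = 1/0.0853 + 0.53 × 48
Step 3: 1/[NOCl] = 11.72 + 25.44 = 37.16
Step 4: [NOCl] = 1/37.16 = 0.02691 M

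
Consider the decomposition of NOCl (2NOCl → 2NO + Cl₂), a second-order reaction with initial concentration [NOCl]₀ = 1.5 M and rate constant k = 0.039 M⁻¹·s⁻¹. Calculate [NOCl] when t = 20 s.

0.6912 M

Step 1: For a second-order reaction: 1/[NOCl] = 1/[NOCl]₀ + kt
Step 2: 1/[NOCl] = 1/1.5 + 0.039 × 20
Step 3: 1/[NOCl] = 0.6667 + 0.78 = 1.447
Step 4: [NOCl] = 1/1.447 = 0.6912 M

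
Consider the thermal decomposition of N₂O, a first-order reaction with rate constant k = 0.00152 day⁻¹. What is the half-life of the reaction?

456 day

Step 1: For a first-order reaction, t₁/₂ = ln(2)/k
Step 2: t₁/₂ = ln(2)/0.00152
Step 3: t₁/₂ = 0.6931/0.00152 = 456 day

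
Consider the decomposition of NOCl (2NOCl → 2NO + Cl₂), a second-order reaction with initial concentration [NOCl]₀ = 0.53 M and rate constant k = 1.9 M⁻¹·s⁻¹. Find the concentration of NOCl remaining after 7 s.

0.06585 M

Step 1: For a second-order reaction: 1/[NOCl] = 1/[NOCl]₀ + kt
Step 2: 1/[NOCl] = 1/0.53 + 1.9 × 7
Step 3: 1/[NOCl] = 1.887 + 13.3 = 15.19
Step 4: [NOCl] = 1/15.19 = 0.06585 M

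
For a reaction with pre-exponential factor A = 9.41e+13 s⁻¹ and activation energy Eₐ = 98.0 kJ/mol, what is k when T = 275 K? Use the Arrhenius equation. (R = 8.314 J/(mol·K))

2.28e-05 s⁻¹

Step 1: Use the Arrhenius equation: k = A × exp(-Eₐ/RT)
Step 2: Convert Eₐ to J/mol: 98.0 kJ/mol = 98000 J/mol
Step 3: Calculate the exponent: -Eₐ/(RT) = -98000/(8.314 × 275) = -42.86308
Step 4: k = 9.41e+13 × exp(-42.86308)
Step 5: k = 9.41e+13 × 2.42550e-19 = 2.2824e-05 s⁻¹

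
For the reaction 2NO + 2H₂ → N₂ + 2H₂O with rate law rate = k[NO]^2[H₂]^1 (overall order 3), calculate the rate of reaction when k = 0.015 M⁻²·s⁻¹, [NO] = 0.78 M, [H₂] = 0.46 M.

0.004198 M/s

Step 1: The rate law is rate = k[NO]^2[H₂]^1, overall order = 2+1 = 3
Step 2: Substitute values: rate = 0.015 × (0.78)^2 × (0.46)^1
Step 3: rate = 0.015 × 0.6084 × 0.46 = 0.00419796 M/s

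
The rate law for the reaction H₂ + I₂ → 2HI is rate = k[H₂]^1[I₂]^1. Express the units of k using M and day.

M⁻¹·day⁻¹

Step 1: Overall order = 1 + 1 = 2.
Step 2: rate has units M·day⁻¹; [H₂]^1[I₂]^1 has units M^2.
Step 3: k = rate/([H₂]^1[I₂]^1), so units of k = M^(1-2)·day⁻¹ = M⁻¹·day⁻¹.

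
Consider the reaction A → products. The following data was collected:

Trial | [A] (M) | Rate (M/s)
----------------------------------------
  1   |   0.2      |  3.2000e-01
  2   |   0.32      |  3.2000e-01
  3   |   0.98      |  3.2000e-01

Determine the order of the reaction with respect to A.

zeroth order (0)

Step 1: Compare trials - when concentration changes, rate stays constant.
Step 2: rate₂/rate₁ = 3.2000e-01/3.2000e-01 = 1
Step 3: [A]₂/[A]₁ = 0.32/0.2 = 1.6
Step 4: Since rate ratio ≈ (conc ratio)^0, the reaction is zeroth order.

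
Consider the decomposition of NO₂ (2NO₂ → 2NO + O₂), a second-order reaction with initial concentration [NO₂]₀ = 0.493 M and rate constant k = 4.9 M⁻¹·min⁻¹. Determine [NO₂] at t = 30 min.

0.00671 M

Step 1: For a second-order reaction: 1/[NO₂] = 1/[NO₂]₀ + kt
Step 2: 1/[NO₂] = 1/0.493 + 4.9 × 30
Step 3: 1/[NO₂] = 2.028 + 147 = 149
Step 4: [NO₂] = 1/149 = 0.00671 M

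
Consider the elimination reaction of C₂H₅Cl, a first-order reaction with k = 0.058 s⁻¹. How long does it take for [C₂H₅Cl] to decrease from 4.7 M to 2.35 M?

11.95 s

Step 1: For first-order: t = ln([C₂H₅Cl]₀/[C₂H₅Cl])/k
Step 2: t = ln(4.7/2.35)/0.058
Step 3: t = ln(2)/0.058
Step 4: t = 0.6931/0.058 = 11.95 s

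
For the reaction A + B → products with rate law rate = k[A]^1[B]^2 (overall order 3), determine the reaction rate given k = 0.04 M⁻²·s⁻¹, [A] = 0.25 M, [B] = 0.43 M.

0.001849 M/s

Step 1: The rate law is rate = k[A]^1[B]^2, overall order = 1+2 = 3
Step 2: Substitute values: rate = 0.04 × (0.25)^1 × (0.43)^2
Step 3: rate = 0.04 × 0.25 × 0.1849 = 0.001849 M/s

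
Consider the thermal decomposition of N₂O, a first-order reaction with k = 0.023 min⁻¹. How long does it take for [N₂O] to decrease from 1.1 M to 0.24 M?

66.19 min

Step 1: For first-order: t = ln([N₂O]₀/[N₂O])/k
Step 2: t = ln(1.1/0.24)/0.023
Step 3: t = ln(4.583)/0.023
Step 4: t = 1.522/0.023 = 66.19 min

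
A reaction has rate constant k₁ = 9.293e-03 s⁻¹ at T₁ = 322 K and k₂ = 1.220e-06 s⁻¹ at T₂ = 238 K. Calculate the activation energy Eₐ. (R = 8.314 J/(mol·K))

67.8 kJ/mol

Step 1: Use the two-temperature Arrhenius form: ln(k₂/k₁) = -Eₐ/R × (1/T₂ - 1/T₁)
Step 2: ln(k₂/k₁) = ln(1.220e-06/9.293e-03) = ln(0.000131282) = -8.93817
Step 3: 1/T₂ - 1/T₁ = 1/238 - 1/322 = 1.096091e-03 K⁻¹
Step 4: Eₐ = -R × ln(k₂/k₁) / (1/T₂ - 1/T₁) = -8.314 × -8.93817 / 1.096091e-03
Step 5: Eₐ = 6.7797e+04 J/mol = 67.8 kJ/mol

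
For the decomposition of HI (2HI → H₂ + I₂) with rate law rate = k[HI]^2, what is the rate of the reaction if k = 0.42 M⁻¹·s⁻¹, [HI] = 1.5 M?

0.945 M/s

Step 1: Identify the rate law: rate = k[HI]^2
Step 2: Substitute values: rate = 0.42 × (1.5)^2
Step 3: Calculate: rate = 0.42 × 2.25 = 0.945 M/s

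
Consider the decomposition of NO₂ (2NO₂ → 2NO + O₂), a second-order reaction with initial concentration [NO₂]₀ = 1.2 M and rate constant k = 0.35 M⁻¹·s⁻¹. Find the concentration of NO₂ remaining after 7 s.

0.3046 M

Step 1: For a second-order reaction: 1/[NO₂] = 1/[NO₂]₀ + kt
Step 2: 1/[NO₂] = 1/1.2 + 0.35 × 7
Step 3: 1/[NO₂] = 0.8333 + 2.45 = 3.283
Step 4: [NO₂] = 1/3.283 = 0.3046 M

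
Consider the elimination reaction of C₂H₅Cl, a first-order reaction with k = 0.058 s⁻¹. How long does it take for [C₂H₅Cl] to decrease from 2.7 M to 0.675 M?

23.9 s

Step 1: For first-order: t = ln([C₂H₅Cl]₀/[C₂H₅Cl])/k
Step 2: t = ln(2.7/0.675)/0.058
Step 3: t = ln(4)/0.058
Step 4: t = 1.386/0.058 = 23.9 s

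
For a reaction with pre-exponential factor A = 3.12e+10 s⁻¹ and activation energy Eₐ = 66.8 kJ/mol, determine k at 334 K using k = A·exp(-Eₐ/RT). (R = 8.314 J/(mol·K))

1.11e+00 s⁻¹

Step 1: Use the Arrhenius equation: k = A × exp(-Eₐ/RT)
Step 2: Convert Eₐ to J/mol: 66.8 kJ/mol = 66800 J/mol
Step 3: Calculate the exponent: -Eₐ/(RT) = -66800/(8.314 × 334) = -24.05581
Step 4: k = 3.12e+10 × exp(-24.05581)
Step 5: k = 3.12e+10 × 3.57022e-11 = 1.1139e+00 s⁻¹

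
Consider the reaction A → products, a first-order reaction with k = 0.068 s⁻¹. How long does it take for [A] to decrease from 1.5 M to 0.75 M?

10.19 s

Step 1: For first-order: t = ln([A]₀/[A])/k
Step 2: t = ln(1.5/0.75)/0.068
Step 3: t = ln(2)/0.068
Step 4: t = 0.6931/0.068 = 10.19 s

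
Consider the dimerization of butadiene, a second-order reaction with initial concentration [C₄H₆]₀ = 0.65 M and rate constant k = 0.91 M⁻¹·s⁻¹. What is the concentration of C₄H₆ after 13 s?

0.0748 M

Step 1: For a second-order reaction: 1/[C₄H₆] = 1/[C₄H₆]₀ + kt
Step 2: 1/[C₄H₆] = 1/0.65 + 0.91 × 13
Step 3: 1/[C₄H₆] = 1.538 + 11.83 = 13.37
Step 4: [C₄H₆] = 1/13.37 = 0.0748 M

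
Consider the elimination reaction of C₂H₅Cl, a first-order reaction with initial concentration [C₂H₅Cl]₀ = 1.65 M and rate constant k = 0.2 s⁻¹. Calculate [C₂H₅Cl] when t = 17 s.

0.05507 M

Step 1: For a first-order reaction: [C₂H₅Cl] = [C₂H₅Cl]₀ × e^(-kt)
Step 2: [C₂H₅Cl] = 1.65 × e^(-0.2 × 17)
Step 3: [C₂H₅Cl] = 1.65 × e^(-3.4)
Step 4: [C₂H₅Cl] = 1.65 × 0.0333733 = 0.05507 M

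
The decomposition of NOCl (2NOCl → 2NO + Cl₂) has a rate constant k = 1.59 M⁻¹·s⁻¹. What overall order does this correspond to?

second order (2)

Step 1: The units of k for an nth-order reaction are (concentration)^(1-n)·(time)⁻¹.
Step 2: Here k has units M⁻¹·s⁻¹, so the concentration exponent is -1.
Step 3: 1 - n = -1 ⇒ n = 2. The reaction is second order.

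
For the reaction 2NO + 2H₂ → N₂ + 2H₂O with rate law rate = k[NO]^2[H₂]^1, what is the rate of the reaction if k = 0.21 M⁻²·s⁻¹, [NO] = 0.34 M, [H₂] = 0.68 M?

0.01651 M/s

Step 1: The rate law is rate = k[NO]^2[H₂]^1
Step 2: Substitute: rate = 0.21 × (0.34)^2 × (0.68)^1
Step 3: rate = 0.21 × 0.1156 × 0.68 = 0.0165077 M/s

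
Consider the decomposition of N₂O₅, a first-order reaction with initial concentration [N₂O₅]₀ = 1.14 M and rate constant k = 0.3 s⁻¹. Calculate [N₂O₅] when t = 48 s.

6.354e-07 M

Step 1: For a first-order reaction: [N₂O₅] = [N₂O₅]₀ × e^(-kt)
Step 2: [N₂O₅] = 1.14 × e^(-0.3 × 48)
Step 3: [N₂O₅] = 1.14 × e^(-14.4)
Step 4: [N₂O₅] = 1.14 × 5.5739e-07 = 6.354e-07 M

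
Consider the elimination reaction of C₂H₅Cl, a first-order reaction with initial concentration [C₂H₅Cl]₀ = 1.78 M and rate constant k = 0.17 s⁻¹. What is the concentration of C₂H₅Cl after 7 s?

0.5415 M

Step 1: For a first-order reaction: [C₂H₅Cl] = [C₂H₅Cl]₀ × e^(-kt)
Step 2: [C₂H₅Cl] = 1.78 × e^(-0.17 × 7)
Step 3: [C₂H₅Cl] = 1.78 × e^(-1.19)
Step 4: [C₂H₅Cl] = 1.78 × 0.304221 = 0.5415 M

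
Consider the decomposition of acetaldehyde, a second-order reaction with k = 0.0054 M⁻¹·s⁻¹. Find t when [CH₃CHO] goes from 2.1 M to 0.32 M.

490.5 s

Step 1: For second-order: t = (1/[CH₃CHO] - 1/[CH₃CHO]₀)/k
Step 2: t = (1/0.32 - 1/2.1)/0.0054
Step 3: t = (3.125 - 0.4762)/0.0054
Step 4: t = 2.649/0.0054 = 490.5 s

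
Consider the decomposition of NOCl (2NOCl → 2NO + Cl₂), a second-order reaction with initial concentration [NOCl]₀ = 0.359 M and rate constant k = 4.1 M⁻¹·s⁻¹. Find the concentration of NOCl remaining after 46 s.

0.005225 M

Step 1: For a second-order reaction: 1/[NOCl] = 1/[NOCl]₀ + kt
Step 2: 1/[NOCl] = 1/0.359 + 4.1 × 46
Step 3: 1/[NOCl] = 2.786 + 188.6 = 191.4
Step 4: [NOCl] = 1/191.4 = 0.005225 M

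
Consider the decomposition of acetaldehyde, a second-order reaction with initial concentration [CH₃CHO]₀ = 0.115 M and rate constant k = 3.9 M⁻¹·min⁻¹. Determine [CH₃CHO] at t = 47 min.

0.005208 M

Step 1: For a second-order reaction: 1/[CH₃CHO] = 1/[CH₃CHO]₀ + kt
Step 2: 1/[CH₃CHO] = 1/0.115 + 3.9 × 47
Step 3: 1/[CH₃CHO] = 8.696 + 183.3 = 192
Step 4: [CH₃CHO] = 1/192 = 0.005208 M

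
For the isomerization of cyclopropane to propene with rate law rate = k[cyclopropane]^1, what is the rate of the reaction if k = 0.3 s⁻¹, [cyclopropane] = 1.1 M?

0.33 M/s

Step 1: Identify the rate law: rate = k[cyclopropane]^1
Step 2: Substitute values: rate = 0.3 × (1.1)^1
Step 3: Calculate: rate = 0.3 × 1.1 = 0.33 M/s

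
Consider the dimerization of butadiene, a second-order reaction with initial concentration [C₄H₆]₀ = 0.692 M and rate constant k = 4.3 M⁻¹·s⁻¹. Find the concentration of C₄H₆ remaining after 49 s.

0.004714 M

Step 1: For a second-order reaction: 1/[C₄H₆] = 1/[C₄H₆]₀ + kt
Step 2: 1/[C₄H₆] = 1/0.692 + 4.3 × 49
Step 3: 1/[C₄H₆] = 1.445 + 210.7 = 212.1
Step 4: [C₄H₆] = 1/212.1 = 0.004714 M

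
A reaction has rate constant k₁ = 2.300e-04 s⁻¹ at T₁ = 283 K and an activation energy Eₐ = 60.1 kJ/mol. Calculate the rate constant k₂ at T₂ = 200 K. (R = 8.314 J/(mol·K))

5.728e-09 s⁻¹

Step 1: Use the two-temperature Arrhenius form: ln(k₂/k₁) = -Eₐ/R × (1/T₂ - 1/T₁)
Step 2: Convert Eₐ to J/mol: 60.1 kJ/mol = 60100 J/mol
Step 3: 1/T₂ - 1/T₁ = 1/200 - 1/283 = 1.466431e-03 K⁻¹
Step 4: ln(k₂/k₁) = -60100/8.314 × 1.466431e-03 = -10.60049
Step 5: k₂ = k₁ × exp(-10.60049) = 2.300e-04 × 2.49038e-05 = 5.728e-09 s⁻¹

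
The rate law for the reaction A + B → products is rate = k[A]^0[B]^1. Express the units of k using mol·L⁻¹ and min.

min⁻¹

Step 1: Overall order = 0 + 1 = 1.
Step 2: rate has units mol·L⁻¹·min⁻¹; [A]^0[B]^1 has units (mol·L⁻¹)^1.
Step 3: k = rate/([A]^0[B]^1), so units of k = (mol·L⁻¹)^(1-1)·min⁻¹ = min⁻¹.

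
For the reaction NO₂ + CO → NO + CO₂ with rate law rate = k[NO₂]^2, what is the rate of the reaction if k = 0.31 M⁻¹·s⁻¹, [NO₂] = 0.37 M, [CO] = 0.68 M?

0.04244 M/s

Step 1: The rate law is rate = k[NO₂]^2
Step 2: Note that the rate does not depend on [CO] (zero order in CO).
Step 3: rate = 0.31 × (0.37)^2 = 0.042439 M/s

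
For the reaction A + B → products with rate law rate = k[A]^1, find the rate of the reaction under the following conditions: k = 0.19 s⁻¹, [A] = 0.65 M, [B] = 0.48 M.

0.1235 M/s

Step 1: The rate law is rate = k[A]^1
Step 2: Note that the rate does not depend on [B] (zero order in B).
Step 3: rate = 0.19 × (0.65)^1 = 0.1235 M/s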